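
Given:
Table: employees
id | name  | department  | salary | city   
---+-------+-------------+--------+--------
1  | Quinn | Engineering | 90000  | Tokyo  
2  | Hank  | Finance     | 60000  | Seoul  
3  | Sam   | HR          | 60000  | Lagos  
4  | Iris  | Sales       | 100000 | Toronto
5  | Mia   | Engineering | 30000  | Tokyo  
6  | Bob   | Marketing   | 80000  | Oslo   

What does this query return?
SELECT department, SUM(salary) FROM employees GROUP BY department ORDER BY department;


Summing salary within each department:
  Engineering: 90000 + 30000 = 120000
  Finance: 60000 = 60000
  HR: 60000 = 60000
  Marketing: 80000 = 80000
  Sales: 100000 = 100000


5 groups:
Engineering, 120000
Finance, 60000
HR, 60000
Marketing, 80000
Sales, 100000


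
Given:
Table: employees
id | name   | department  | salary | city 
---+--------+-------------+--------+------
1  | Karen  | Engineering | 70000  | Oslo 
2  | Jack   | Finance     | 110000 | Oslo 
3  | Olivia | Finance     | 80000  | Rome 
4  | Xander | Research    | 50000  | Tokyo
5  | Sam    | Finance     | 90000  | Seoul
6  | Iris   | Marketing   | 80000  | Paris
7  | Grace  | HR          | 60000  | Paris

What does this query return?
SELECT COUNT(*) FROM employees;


COUNT(*) counts all rows

7


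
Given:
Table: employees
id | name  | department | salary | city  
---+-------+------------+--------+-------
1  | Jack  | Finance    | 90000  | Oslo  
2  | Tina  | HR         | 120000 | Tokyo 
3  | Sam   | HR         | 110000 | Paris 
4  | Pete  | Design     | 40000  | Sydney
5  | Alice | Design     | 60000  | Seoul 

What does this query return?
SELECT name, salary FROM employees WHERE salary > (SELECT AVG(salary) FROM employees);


Subquery: AVG(salary) = 84000.0
Filtering: salary > 84000.0
  Jack (90000) -> MATCH
  Tina (120000) -> MATCH
  Sam (110000) -> MATCH


3 rows:
Jack, 90000
Tina, 120000
Sam, 110000


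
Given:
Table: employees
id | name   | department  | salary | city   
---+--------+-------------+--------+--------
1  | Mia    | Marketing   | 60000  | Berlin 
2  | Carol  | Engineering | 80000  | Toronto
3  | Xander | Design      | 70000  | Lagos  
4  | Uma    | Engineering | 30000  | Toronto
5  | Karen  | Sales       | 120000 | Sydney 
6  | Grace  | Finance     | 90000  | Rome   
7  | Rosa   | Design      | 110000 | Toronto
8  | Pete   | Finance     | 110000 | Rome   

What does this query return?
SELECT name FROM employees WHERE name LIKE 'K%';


LIKE 'K%' matches names starting with 'K'
Matching: 1

1 rows:
Karen


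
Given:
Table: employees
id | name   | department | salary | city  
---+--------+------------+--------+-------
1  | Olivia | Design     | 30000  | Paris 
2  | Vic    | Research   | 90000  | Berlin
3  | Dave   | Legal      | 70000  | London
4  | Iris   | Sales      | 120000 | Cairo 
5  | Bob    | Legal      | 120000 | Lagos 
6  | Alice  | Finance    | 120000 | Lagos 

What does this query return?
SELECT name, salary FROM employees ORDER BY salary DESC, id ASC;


Sorting by salary DESC, then id ASC for ties

6 rows:
Iris, 120000
Bob, 120000
Alice, 120000
Vic, 90000
Dave, 70000
Olivia, 30000


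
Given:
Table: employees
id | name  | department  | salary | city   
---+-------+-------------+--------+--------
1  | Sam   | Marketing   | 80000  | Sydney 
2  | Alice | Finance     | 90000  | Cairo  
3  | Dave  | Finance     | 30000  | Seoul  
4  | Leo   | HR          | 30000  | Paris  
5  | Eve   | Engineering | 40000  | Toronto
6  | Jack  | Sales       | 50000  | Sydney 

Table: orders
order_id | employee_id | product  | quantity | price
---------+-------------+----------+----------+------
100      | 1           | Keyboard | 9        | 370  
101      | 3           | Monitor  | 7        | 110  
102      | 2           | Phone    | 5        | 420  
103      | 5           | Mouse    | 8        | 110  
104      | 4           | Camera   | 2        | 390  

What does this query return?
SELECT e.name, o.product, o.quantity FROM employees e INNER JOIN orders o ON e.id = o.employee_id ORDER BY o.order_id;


Joining employees.id = orders.employee_id:
  employee Sam (id=1) -> order Keyboard
  employee Dave (id=3) -> order Monitor
  employee Alice (id=2) -> order Phone
  employee Eve (id=5) -> order Mouse
  employee Leo (id=4) -> order Camera


5 rows:
Sam, Keyboard, 9
Dave, Monitor, 7
Alice, Phone, 5
Eve, Mouse, 8
Leo, Camera, 2


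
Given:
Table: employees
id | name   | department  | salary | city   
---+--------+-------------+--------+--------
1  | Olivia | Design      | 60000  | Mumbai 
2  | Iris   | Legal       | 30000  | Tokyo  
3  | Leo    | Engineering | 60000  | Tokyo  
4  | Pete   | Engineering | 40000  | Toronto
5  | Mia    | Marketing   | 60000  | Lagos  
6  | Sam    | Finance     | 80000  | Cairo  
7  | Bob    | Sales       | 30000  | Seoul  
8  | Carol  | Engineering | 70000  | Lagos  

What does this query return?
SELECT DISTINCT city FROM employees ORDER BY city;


All 'city' values (row order): Mumbai, Tokyo, Tokyo, Toronto, Lagos, Cairo, Seoul, Lagos
Removing duplicates leaves 6 unique value(s).

6 values:
Cairo
Lagos
Mumbai
Seoul
Tokyo
Toronto


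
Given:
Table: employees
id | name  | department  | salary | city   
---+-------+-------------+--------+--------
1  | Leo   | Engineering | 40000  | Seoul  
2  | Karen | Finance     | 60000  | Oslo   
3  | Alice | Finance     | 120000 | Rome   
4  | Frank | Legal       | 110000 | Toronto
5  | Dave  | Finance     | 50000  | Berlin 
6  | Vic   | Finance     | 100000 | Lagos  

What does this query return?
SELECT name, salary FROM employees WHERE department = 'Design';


Filtering: department = 'Design'
Matching rows: 0

Empty result set (0 rows)


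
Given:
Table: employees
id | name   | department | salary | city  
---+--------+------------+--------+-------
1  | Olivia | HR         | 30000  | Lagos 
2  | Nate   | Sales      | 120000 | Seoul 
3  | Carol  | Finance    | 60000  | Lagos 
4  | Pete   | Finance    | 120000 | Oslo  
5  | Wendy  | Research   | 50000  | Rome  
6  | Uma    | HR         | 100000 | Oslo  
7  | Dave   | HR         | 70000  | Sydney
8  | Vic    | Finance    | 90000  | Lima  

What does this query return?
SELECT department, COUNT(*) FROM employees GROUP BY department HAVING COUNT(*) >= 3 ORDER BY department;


Groups with count >= 3:
  Finance: 3 -> PASS
  HR: 3 -> PASS
  Research: 1 -> filtered out
  Sales: 1 -> filtered out


2 groups:
Finance, 3
HR, 3


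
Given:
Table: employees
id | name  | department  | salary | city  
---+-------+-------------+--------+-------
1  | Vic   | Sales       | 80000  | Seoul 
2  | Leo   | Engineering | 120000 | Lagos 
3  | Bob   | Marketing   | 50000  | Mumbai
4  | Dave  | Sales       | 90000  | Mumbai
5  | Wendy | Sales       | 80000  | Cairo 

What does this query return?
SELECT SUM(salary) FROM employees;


SUM(salary) = 80000 + 120000 + 50000 + 90000 + 80000 = 420000

420000


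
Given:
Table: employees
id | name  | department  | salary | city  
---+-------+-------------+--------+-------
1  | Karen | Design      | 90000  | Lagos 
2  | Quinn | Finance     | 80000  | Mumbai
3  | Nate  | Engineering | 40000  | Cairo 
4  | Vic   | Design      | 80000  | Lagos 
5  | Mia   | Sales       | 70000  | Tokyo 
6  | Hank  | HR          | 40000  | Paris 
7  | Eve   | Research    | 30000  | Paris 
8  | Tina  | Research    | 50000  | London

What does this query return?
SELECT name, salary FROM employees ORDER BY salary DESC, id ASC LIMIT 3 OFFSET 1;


Sort by salary DESC (id ASC tiebreak), then skip 1 and take 3
Rows 2 through 4

3 rows:
Quinn, 80000
Vic, 80000
Mia, 70000


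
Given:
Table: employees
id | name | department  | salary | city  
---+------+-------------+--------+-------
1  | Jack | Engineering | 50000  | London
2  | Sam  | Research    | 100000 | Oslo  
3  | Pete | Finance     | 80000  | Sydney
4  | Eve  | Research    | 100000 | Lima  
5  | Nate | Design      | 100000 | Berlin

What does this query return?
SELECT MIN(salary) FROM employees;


Salaries: 50000, 100000, 80000, 100000, 100000
MIN = 50000

50000


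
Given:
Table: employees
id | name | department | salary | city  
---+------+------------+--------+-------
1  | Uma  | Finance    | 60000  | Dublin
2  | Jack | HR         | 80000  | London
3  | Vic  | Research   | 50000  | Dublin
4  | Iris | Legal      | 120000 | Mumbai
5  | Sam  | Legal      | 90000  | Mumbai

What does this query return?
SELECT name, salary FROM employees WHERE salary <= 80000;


Filtering: salary <= 80000
Matching: 3 rows

3 rows:
Uma, 60000
Jack, 80000
Vic, 50000


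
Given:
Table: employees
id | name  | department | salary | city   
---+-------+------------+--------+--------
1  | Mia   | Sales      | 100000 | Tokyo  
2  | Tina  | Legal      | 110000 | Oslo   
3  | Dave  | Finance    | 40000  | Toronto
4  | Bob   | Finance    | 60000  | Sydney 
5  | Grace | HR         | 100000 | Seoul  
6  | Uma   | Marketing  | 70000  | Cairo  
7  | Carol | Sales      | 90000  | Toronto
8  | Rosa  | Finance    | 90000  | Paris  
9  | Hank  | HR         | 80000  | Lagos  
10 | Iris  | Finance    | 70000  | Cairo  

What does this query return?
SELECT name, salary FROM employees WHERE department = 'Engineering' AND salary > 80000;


Filtering: department = 'Engineering' AND salary > 80000
Matching: 0 rows

Empty result set (0 rows)


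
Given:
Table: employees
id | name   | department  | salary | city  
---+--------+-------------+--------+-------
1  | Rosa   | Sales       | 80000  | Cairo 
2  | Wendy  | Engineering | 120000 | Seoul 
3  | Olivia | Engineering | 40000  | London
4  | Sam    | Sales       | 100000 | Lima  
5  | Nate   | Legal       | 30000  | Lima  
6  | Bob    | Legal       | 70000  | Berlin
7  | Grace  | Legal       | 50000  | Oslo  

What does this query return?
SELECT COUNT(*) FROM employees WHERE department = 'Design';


Counting rows where department = 'Design'


0


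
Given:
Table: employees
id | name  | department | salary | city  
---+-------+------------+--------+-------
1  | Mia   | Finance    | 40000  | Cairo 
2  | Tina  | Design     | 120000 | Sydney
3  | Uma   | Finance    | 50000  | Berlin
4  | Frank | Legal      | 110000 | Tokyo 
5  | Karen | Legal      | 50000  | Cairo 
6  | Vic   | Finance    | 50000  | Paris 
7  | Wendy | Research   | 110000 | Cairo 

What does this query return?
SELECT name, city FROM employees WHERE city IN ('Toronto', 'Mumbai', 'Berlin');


Filtering: city IN ('Toronto', 'Mumbai', 'Berlin')
Matching: 1 rows

1 rows:
Uma, Berlin


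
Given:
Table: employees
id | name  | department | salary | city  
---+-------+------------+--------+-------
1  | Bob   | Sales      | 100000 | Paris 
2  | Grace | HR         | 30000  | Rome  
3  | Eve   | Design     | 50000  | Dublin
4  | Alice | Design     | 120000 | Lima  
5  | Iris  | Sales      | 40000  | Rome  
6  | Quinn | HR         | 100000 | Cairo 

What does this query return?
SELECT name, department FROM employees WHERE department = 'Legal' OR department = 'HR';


Filtering: department = 'Legal' OR 'HR'
Matching: 2 rows

2 rows:
Grace, HR
Quinn, HR


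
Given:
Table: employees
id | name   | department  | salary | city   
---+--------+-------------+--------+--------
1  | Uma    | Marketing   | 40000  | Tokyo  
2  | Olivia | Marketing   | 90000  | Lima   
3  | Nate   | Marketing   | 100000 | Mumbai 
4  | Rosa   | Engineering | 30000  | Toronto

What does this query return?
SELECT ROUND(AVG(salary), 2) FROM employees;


SUM(salary) = 260000
COUNT = 4
ROUND(AVG, 2) = ROUND(260000 / 4, 2) = 65000.0

65000.0


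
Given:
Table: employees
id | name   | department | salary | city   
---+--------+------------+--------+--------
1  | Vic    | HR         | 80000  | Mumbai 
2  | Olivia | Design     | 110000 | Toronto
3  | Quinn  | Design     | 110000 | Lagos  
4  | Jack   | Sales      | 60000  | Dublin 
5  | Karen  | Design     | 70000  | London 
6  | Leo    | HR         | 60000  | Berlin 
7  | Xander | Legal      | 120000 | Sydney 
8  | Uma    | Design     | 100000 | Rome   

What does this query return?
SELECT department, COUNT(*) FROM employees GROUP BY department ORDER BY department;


Assigning each row to its department group:
  Vic -> HR
  Olivia -> Design
  Quinn -> Design
  Jack -> Sales
  Karen -> Design
  Leo -> HR
  Xander -> Legal
  Uma -> Design


4 groups:
Design, 4
HR, 2
Legal, 1
Sales, 1


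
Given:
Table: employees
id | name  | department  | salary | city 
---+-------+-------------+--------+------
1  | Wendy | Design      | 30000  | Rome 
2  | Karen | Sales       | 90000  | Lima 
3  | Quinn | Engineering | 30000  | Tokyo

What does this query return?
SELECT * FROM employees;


SELECT * returns all 3 rows with all columns

3 rows:
1, Wendy, Design, 30000, Rome
2, Karen, Sales, 90000, Lima
3, Quinn, Engineering, 30000, Tokyo


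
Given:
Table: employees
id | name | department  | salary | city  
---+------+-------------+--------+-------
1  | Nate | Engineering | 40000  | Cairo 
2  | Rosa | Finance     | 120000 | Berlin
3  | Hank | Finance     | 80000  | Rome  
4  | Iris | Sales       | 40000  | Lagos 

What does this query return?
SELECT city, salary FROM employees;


Projecting columns: city, salary

4 rows:
Cairo, 40000
Berlin, 120000
Rome, 80000
Lagos, 40000


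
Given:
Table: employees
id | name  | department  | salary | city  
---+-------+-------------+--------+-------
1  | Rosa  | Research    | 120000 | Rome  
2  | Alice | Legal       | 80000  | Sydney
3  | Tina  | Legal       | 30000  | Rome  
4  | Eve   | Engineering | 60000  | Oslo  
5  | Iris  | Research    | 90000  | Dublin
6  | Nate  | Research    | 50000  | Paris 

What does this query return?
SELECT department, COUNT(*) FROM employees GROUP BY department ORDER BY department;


Assigning each row to its department group:
  Rosa -> Research
  Alice -> Legal
  Tina -> Legal
  Eve -> Engineering
  Iris -> Research
  Nate -> Research


3 groups:
Engineering, 1
Legal, 2
Research, 3


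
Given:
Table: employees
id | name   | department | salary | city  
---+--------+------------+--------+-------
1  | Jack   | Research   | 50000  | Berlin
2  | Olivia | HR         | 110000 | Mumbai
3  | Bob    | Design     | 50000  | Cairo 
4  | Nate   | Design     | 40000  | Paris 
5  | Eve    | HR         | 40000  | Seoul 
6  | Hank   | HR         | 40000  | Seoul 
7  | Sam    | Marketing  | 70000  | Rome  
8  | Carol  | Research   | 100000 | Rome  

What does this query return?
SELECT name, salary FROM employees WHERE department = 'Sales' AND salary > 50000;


Filtering: department = 'Sales' AND salary > 50000
Matching: 0 rows

Empty result set (0 rows)


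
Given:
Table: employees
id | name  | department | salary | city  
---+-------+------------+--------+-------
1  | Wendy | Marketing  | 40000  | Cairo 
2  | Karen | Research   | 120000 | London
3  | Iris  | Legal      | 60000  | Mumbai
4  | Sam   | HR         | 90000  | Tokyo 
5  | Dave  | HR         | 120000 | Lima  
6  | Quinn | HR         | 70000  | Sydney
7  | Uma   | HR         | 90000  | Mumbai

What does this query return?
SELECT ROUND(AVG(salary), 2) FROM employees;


SUM(salary) = 590000
COUNT = 7
ROUND(AVG, 2) = ROUND(590000 / 7, 2) = 84285.71

84285.71


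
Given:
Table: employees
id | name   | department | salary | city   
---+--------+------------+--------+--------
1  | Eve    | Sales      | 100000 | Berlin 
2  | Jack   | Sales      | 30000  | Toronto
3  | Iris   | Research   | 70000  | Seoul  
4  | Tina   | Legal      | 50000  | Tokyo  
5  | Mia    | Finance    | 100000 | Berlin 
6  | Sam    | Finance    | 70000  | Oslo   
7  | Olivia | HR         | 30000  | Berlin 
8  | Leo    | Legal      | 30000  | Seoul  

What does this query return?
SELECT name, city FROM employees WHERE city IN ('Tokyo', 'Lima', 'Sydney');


Filtering: city IN ('Tokyo', 'Lima', 'Sydney')
Matching: 1 rows

1 rows:
Tina, Tokyo


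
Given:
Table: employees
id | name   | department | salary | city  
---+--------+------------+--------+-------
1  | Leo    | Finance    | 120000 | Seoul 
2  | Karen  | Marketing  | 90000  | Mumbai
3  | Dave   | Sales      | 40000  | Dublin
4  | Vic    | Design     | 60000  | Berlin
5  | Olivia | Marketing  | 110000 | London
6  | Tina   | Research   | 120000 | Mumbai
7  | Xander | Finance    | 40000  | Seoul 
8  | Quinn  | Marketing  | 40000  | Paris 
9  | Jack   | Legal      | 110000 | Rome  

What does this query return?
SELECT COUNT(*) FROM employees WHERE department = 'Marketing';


Counting rows where department = 'Marketing'
  Karen -> MATCH
  Olivia -> MATCH
  Quinn -> MATCH


3


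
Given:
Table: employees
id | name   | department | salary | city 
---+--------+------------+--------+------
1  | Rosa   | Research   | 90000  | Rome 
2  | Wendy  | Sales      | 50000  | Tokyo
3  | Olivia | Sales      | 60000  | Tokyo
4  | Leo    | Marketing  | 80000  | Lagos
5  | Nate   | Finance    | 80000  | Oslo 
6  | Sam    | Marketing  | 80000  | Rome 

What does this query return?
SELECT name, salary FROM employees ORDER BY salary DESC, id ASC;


Sorting by salary DESC, then id ASC for ties

6 rows:
Rosa, 90000
Leo, 80000
Nate, 80000
Sam, 80000
Olivia, 60000
Wendy, 50000


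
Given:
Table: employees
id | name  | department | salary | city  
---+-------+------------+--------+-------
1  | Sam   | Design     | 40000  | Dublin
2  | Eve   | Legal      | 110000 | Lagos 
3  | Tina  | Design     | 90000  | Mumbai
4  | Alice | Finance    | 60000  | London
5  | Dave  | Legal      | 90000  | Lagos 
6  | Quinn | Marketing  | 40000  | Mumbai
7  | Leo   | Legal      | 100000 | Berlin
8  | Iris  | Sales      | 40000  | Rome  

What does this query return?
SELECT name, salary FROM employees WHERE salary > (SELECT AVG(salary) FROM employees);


Subquery: AVG(salary) = 71250.0
Filtering: salary > 71250.0
  Eve (110000) -> MATCH
  Tina (90000) -> MATCH
  Dave (90000) -> MATCH
  Leo (100000) -> MATCH


4 rows:
Eve, 110000
Tina, 90000
Dave, 90000
Leo, 100000


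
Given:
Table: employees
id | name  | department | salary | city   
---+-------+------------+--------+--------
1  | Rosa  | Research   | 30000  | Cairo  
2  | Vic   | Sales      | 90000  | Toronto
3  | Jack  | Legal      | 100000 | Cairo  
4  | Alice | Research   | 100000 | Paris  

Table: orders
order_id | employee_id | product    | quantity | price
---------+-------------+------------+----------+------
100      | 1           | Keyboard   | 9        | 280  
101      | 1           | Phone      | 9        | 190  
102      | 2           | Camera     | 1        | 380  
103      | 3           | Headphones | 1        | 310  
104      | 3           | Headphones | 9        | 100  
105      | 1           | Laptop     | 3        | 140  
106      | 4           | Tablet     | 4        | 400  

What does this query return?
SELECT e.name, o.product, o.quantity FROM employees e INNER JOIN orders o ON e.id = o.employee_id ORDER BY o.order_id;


Joining employees.id = orders.employee_id:
  employee Rosa (id=1) -> order Keyboard
  employee Rosa (id=1) -> order Phone
  employee Vic (id=2) -> order Camera
  employee Jack (id=3) -> order Headphones
  employee Jack (id=3) -> order Headphones
  employee Rosa (id=1) -> order Laptop
  employee Alice (id=4) -> order Tablet


7 rows:
Rosa, Keyboard, 9
Rosa, Phone, 9
Vic, Camera, 1
Jack, Headphones, 1
Jack, Headphones, 9
Rosa, Laptop, 3
Alice, Tablet, 4


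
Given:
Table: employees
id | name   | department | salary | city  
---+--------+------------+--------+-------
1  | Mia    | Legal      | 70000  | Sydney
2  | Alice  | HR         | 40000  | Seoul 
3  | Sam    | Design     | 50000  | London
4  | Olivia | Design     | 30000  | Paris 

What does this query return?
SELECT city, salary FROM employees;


Projecting columns: city, salary

4 rows:
Sydney, 70000
Seoul, 40000
London, 50000
Paris, 30000


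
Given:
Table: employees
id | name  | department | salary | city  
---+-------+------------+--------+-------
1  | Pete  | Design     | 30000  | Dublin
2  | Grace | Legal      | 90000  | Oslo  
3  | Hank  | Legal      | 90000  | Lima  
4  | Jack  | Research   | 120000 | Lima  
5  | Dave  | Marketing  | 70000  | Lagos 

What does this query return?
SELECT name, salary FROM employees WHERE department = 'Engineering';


Filtering: department = 'Engineering'
Matching rows: 0

Empty result set (0 rows)


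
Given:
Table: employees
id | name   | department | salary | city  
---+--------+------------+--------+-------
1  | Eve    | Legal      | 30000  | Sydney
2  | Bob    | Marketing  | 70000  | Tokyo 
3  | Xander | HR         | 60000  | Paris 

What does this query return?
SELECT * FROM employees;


SELECT * returns all 3 rows with all columns

3 rows:
1, Eve, Legal, 30000, Sydney
2, Bob, Marketing, 70000, Tokyo
3, Xander, HR, 60000, Paris


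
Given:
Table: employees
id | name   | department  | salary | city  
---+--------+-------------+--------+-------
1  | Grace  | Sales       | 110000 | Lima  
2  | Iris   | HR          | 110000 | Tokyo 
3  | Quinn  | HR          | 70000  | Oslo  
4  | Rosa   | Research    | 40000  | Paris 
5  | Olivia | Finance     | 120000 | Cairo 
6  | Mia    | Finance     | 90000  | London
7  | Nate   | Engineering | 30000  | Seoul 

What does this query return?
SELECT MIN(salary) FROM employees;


Salaries: 110000, 110000, 70000, 40000, 120000, 90000, 30000
MIN = 30000

30000


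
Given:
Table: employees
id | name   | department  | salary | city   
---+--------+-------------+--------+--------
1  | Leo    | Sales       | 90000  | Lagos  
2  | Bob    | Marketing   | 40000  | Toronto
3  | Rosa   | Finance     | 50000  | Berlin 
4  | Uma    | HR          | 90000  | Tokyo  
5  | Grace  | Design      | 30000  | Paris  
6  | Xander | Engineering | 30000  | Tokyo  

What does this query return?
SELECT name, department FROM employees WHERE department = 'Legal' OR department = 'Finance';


Filtering: department = 'Legal' OR 'Finance'
Matching: 1 rows

1 rows:
Rosa, Finance


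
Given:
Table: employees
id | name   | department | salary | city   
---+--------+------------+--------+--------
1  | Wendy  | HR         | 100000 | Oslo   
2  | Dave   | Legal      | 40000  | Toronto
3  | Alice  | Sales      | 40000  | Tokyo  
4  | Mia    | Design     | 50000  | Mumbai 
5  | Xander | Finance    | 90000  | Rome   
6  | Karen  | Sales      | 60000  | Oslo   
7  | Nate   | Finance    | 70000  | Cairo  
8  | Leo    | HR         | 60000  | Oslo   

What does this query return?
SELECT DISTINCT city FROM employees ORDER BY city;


All 'city' values (row order): Oslo, Toronto, Tokyo, Mumbai, Rome, Oslo, Cairo, Oslo
Removing duplicates leaves 6 unique value(s).

6 values:
Cairo
Mumbai
Oslo
Rome
Tokyo
Toronto


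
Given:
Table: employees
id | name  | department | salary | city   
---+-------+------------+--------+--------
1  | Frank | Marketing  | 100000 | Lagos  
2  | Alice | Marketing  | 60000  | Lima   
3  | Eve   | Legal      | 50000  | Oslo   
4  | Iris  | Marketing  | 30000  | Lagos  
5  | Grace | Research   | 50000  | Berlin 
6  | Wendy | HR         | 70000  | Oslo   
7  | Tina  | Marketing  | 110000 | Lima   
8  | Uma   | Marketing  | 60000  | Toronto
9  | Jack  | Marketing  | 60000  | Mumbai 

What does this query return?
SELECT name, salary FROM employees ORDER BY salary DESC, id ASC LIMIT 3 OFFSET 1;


Sort by salary DESC (id ASC tiebreak), then skip 1 and take 3
Rows 2 through 4

3 rows:
Frank, 100000
Wendy, 70000
Alice, 60000


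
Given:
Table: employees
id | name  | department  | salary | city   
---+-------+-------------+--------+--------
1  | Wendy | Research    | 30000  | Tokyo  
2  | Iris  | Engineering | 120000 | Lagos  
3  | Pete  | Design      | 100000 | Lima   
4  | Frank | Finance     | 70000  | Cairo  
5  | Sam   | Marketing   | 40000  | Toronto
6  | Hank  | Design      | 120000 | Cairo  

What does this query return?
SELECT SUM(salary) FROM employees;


SUM(salary) = 30000 + 120000 + 100000 + 70000 + 40000 + 120000 = 480000

480000


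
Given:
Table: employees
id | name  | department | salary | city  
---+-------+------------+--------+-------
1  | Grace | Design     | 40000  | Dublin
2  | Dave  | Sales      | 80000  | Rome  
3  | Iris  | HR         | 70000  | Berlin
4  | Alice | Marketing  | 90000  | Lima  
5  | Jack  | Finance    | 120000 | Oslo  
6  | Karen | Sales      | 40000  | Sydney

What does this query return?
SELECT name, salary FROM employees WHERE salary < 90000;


Filtering: salary < 90000
Matching: 4 rows

4 rows:
Grace, 40000
Dave, 80000
Iris, 70000
Karen, 40000


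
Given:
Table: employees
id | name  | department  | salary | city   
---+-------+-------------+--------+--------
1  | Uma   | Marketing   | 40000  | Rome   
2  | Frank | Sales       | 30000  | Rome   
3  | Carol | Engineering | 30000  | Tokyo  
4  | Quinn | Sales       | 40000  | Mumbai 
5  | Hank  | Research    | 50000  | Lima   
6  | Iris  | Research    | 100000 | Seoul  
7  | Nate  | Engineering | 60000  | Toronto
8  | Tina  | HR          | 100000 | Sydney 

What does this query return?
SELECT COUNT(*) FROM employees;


COUNT(*) counts all rows

8


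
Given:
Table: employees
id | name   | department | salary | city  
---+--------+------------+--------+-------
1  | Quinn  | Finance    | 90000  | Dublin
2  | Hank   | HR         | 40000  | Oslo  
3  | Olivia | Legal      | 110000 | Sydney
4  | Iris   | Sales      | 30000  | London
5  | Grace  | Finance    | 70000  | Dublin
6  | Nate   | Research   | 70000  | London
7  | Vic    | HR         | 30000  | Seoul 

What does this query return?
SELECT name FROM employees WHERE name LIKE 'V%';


LIKE 'V%' matches names starting with 'V'
Matching: 1

1 rows:
Vic


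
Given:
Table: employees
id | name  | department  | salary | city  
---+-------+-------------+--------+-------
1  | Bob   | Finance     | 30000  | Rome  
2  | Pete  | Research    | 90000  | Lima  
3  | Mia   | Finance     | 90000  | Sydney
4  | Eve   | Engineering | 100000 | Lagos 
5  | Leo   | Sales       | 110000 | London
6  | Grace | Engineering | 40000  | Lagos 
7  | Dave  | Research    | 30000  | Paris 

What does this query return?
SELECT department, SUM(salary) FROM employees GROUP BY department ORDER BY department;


Summing salary within each department:
  Engineering: 100000 + 40000 = 140000
  Finance: 30000 + 90000 = 120000
  Research: 90000 + 30000 = 120000
  Sales: 110000 = 110000


4 groups:
Engineering, 140000
Finance, 120000
Research, 120000
Sales, 110000


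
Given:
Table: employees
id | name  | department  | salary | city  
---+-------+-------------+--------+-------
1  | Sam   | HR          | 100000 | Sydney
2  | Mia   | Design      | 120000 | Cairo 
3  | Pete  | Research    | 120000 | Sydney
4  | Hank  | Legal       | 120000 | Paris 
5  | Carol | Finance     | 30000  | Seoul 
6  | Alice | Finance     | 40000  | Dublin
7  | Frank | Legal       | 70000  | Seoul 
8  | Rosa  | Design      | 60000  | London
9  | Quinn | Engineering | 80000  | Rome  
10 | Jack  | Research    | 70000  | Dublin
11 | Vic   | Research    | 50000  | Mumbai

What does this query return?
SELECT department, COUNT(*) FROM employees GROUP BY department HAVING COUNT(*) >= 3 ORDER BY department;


Groups with count >= 3:
  Research: 3 -> PASS
  Design: 2 -> filtered out
  Engineering: 1 -> filtered out
  Finance: 2 -> filtered out
  HR: 1 -> filtered out
  Legal: 2 -> filtered out


1 groups:
Research, 3


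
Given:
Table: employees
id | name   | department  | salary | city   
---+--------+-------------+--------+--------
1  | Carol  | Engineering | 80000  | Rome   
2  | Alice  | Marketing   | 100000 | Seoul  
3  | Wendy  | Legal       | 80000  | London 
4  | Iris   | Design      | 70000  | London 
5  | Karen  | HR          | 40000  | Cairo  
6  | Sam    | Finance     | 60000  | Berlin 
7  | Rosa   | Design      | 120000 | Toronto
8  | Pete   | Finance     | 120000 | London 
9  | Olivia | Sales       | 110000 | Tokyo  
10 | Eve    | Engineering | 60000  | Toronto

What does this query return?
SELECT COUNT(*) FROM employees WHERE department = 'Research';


Counting rows where department = 'Research'


0


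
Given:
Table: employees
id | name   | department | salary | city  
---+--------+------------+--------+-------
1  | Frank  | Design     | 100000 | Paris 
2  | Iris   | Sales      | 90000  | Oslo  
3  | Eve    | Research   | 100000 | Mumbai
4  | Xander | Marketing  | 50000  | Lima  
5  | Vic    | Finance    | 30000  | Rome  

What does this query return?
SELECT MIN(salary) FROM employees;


Salaries: 100000, 90000, 100000, 50000, 30000
MIN = 30000

30000


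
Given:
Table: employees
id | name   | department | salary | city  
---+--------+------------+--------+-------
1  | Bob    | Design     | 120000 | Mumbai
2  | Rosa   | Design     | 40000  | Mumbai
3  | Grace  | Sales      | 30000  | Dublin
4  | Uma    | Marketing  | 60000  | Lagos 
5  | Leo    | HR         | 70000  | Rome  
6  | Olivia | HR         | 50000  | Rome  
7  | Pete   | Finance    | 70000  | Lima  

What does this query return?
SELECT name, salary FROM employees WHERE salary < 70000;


Filtering: salary < 70000
Matching: 4 rows

4 rows:
Rosa, 40000
Grace, 30000
Uma, 60000
Olivia, 50000


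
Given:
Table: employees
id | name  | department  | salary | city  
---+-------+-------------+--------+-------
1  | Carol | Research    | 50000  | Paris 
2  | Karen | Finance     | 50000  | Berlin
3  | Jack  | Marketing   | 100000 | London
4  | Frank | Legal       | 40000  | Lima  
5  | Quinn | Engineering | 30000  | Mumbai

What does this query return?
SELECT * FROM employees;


SELECT * returns all 5 rows with all columns

5 rows:
1, Carol, Research, 50000, Paris
2, Karen, Finance, 50000, Berlin
3, Jack, Marketing, 100000, London
4, Frank, Legal, 40000, Lima
5, Quinn, Engineering, 30000, Mumbai


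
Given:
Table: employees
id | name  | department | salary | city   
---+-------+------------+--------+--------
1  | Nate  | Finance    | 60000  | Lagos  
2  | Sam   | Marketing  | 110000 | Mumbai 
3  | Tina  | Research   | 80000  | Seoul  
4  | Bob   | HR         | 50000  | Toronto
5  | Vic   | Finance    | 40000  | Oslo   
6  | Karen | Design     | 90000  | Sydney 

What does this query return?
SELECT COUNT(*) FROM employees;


COUNT(*) counts all rows

6


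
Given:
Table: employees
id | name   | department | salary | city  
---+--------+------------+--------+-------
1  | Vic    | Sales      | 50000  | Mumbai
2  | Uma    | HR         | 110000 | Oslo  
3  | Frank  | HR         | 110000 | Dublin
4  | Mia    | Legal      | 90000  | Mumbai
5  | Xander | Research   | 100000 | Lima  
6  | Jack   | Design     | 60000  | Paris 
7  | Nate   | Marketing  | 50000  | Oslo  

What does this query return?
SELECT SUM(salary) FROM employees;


SUM(salary) = 50000 + 110000 + 110000 + 90000 + 100000 + 60000 + 50000 = 570000

570000


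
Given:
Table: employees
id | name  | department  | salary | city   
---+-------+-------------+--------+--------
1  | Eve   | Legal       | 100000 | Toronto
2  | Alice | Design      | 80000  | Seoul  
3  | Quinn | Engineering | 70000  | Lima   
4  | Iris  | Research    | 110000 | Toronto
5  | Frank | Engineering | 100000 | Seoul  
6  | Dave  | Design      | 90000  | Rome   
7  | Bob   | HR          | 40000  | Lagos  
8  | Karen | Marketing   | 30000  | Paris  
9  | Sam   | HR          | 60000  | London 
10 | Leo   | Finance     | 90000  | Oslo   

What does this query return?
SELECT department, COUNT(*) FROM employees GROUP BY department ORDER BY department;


Assigning each row to its department group:
  Eve -> Legal
  Alice -> Design
  Quinn -> Engineering
  Iris -> Research
  Frank -> Engineering
  Dave -> Design
  Bob -> HR
  Karen -> Marketing
  Sam -> HR
  Leo -> Finance


7 groups:
Design, 2
Engineering, 2
Finance, 1
HR, 2
Legal, 1
Marketing, 1
Research, 1


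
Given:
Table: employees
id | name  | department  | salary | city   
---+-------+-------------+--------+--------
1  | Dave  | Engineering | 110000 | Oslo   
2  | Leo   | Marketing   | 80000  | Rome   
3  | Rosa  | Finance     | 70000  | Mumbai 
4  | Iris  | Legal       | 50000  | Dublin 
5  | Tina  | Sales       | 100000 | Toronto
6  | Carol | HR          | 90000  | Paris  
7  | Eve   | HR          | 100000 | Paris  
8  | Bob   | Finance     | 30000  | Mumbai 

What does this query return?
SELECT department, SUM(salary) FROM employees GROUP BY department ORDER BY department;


Summing salary within each department:
  Engineering: 110000 = 110000
  Finance: 70000 + 30000 = 100000
  HR: 90000 + 100000 = 190000
  Legal: 50000 = 50000
  Marketing: 80000 = 80000
  Sales: 100000 = 100000


6 groups:
Engineering, 110000
Finance, 100000
HR, 190000
Legal, 50000
Marketing, 80000
Sales, 100000


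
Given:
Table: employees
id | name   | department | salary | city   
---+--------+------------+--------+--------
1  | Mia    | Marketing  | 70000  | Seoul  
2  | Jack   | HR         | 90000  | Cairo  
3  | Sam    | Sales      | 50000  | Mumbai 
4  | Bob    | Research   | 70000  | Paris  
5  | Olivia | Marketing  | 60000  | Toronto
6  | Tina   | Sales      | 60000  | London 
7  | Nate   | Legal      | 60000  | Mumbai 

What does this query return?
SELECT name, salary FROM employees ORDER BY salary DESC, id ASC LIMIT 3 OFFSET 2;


Sort by salary DESC (id ASC tiebreak), then skip 2 and take 3
Rows 3 through 5

3 rows:
Bob, 70000
Olivia, 60000
Tina, 60000


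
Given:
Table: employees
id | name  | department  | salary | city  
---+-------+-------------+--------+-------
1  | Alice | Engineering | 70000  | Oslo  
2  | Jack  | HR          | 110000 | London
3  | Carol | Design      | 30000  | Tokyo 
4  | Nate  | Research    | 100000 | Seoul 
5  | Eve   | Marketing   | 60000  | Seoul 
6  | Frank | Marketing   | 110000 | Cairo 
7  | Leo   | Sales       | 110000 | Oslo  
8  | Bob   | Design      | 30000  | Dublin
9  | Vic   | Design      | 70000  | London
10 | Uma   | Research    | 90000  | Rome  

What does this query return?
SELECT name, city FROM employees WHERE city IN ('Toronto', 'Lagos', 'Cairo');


Filtering: city IN ('Toronto', 'Lagos', 'Cairo')
Matching: 1 rows

1 rows:
Frank, Cairo


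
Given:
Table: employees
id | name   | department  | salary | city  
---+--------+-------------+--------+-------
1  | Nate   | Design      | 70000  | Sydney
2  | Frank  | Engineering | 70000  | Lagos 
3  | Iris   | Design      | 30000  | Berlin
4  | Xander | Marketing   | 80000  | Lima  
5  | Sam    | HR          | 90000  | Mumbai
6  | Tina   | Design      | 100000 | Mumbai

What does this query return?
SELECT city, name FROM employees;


Projecting columns: city, name

6 rows:
Sydney, Nate
Lagos, Frank
Berlin, Iris
Lima, Xander
Mumbai, Sam
Mumbai, Tina


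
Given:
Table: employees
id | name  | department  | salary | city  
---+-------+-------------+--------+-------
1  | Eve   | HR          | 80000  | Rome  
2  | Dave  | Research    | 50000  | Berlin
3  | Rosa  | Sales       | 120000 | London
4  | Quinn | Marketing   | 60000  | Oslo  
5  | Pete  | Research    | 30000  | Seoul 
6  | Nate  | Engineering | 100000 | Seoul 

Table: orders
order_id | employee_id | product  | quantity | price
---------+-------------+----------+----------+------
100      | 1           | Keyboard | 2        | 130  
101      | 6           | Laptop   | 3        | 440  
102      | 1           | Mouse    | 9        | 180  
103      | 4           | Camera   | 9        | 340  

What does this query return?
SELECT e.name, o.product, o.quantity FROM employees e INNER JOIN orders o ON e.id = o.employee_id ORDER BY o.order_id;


Joining employees.id = orders.employee_id:
  employee Eve (id=1) -> order Keyboard
  employee Nate (id=6) -> order Laptop
  employee Eve (id=1) -> order Mouse
  employee Quinn (id=4) -> order Camera


4 rows:
Eve, Keyboard, 2
Nate, Laptop, 3
Eve, Mouse, 9
Quinn, Camera, 9


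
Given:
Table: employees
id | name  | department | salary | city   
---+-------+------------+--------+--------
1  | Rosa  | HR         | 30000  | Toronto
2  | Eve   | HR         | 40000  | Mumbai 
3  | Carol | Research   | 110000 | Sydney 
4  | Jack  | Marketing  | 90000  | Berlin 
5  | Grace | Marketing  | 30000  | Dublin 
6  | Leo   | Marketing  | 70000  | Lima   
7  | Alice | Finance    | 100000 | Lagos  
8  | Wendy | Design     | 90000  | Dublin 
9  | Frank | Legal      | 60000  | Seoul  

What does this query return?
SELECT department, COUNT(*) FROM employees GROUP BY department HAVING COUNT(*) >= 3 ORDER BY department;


Groups with count >= 3:
  Marketing: 3 -> PASS
  Design: 1 -> filtered out
  Finance: 1 -> filtered out
  HR: 2 -> filtered out
  Legal: 1 -> filtered out
  Research: 1 -> filtered out


1 groups:
Marketing, 3


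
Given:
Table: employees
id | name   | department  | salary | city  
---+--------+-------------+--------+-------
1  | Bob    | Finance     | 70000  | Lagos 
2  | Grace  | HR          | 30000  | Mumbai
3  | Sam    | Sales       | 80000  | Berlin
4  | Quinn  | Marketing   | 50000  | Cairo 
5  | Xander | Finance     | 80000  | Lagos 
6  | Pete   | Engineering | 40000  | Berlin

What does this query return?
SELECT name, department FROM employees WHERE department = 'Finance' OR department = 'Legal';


Filtering: department = 'Finance' OR 'Legal'
Matching: 2 rows

2 rows:
Bob, Finance
Xander, Finance


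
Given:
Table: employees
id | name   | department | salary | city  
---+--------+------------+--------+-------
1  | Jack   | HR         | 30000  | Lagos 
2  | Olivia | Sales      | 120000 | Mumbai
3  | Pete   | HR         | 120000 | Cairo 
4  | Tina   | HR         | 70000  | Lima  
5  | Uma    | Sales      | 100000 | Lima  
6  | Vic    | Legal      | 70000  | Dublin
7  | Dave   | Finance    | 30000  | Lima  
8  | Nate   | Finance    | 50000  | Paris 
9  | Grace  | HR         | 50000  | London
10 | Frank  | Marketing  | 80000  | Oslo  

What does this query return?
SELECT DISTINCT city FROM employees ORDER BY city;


All 'city' values (row order): Lagos, Mumbai, Cairo, Lima, Lima, Dublin, Lima, Paris, London, Oslo
Removing duplicates leaves 8 unique value(s).

8 values:
Cairo
Dublin
Lagos
Lima
London
Mumbai
Oslo
Paris


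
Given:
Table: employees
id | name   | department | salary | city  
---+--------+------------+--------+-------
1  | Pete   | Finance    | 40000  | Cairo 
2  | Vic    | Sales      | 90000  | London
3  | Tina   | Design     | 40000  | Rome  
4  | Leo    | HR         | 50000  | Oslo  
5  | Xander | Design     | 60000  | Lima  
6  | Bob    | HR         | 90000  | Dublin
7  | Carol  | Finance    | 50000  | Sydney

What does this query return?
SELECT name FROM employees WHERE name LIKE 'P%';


LIKE 'P%' matches names starting with 'P'
Matching: 1

1 rows:
Pete


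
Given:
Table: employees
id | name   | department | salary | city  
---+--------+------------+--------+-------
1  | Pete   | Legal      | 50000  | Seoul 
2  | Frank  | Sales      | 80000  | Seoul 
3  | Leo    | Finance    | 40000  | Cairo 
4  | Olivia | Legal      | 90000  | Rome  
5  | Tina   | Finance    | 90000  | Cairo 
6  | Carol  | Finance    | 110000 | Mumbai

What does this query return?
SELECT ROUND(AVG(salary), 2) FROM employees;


SUM(salary) = 460000
COUNT = 6
ROUND(AVG, 2) = ROUND(460000 / 6, 2) = 76666.67

76666.67


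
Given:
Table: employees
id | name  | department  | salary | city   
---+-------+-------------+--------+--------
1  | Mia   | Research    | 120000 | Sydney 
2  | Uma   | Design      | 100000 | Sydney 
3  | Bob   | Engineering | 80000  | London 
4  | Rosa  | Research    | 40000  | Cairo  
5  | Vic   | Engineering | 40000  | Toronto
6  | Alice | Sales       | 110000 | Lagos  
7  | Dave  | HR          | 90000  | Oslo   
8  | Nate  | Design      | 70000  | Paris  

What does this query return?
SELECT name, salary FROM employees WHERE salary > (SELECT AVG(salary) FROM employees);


Subquery: AVG(salary) = 81250.0
Filtering: salary > 81250.0
  Mia (120000) -> MATCH
  Uma (100000) -> MATCH
  Alice (110000) -> MATCH
  Dave (90000) -> MATCH


4 rows:
Mia, 120000
Uma, 100000
Alice, 110000
Dave, 90000


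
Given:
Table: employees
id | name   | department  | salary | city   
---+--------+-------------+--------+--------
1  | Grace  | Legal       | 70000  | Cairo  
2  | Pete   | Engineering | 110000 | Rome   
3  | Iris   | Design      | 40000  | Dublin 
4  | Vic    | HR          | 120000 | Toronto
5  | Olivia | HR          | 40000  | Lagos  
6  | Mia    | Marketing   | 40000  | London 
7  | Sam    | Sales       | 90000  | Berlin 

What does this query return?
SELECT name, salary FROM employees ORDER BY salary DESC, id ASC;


Sorting by salary DESC, then id ASC for ties

7 rows:
Vic, 120000
Pete, 110000
Sam, 90000
Grace, 70000
Iris, 40000
Olivia, 40000
Mia, 40000
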